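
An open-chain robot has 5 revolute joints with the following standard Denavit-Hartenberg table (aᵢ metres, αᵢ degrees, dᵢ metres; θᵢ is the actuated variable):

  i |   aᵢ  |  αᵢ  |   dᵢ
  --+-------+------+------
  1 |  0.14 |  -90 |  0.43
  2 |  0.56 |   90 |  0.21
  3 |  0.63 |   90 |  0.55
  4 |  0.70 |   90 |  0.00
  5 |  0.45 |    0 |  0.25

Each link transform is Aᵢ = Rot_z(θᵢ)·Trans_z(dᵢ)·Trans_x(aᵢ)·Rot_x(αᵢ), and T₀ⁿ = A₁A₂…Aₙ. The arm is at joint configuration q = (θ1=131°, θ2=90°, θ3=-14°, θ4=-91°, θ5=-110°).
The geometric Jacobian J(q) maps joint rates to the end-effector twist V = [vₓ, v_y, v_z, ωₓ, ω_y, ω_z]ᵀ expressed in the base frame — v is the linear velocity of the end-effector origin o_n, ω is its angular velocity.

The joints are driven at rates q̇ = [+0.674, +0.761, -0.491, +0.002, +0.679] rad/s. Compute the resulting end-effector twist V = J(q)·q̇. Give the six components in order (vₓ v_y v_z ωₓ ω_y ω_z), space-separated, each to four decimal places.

o_n = [-0.4978, -0.2362, -0.5918]
J₁: ẑ×o_n = [0.2362, -0.4978, 0.0000], ω = ẑ
J2: z=[-0.7547, -0.6561, 0.0000] o=[-0.0918, 0.1057, 0.4300] → [0.6704, -0.7712, -0.0084, -0.7547, -0.6561, 0.0000]
J3: z=[-0.6561, 0.7547, 0.0000] o=[-0.2503, -0.0321, -0.1300] → [-0.3485, -0.3030, 0.3207, -0.6561, 0.7547, 0.0000]
J4: z=[0.7323, 0.6366, 0.2419] o=[-0.4961, 0.4830, -0.7413] → [0.2691, -0.1099, -0.5256, 0.7323, 0.6366, 0.2419]
J5: z=[-0.1940, -0.1455, 0.9701] o=[-0.0392, -0.0472, -0.7294] → [0.1633, -0.4182, -0.0301, -0.1940, -0.1455, 0.9701]
V = J·q̇ = [0.9519, -1.0578, -0.1853, -0.3825, -0.9674, 1.3332]

0.9519 -1.0578 -0.1853 -0.3825 -0.9674 1.3332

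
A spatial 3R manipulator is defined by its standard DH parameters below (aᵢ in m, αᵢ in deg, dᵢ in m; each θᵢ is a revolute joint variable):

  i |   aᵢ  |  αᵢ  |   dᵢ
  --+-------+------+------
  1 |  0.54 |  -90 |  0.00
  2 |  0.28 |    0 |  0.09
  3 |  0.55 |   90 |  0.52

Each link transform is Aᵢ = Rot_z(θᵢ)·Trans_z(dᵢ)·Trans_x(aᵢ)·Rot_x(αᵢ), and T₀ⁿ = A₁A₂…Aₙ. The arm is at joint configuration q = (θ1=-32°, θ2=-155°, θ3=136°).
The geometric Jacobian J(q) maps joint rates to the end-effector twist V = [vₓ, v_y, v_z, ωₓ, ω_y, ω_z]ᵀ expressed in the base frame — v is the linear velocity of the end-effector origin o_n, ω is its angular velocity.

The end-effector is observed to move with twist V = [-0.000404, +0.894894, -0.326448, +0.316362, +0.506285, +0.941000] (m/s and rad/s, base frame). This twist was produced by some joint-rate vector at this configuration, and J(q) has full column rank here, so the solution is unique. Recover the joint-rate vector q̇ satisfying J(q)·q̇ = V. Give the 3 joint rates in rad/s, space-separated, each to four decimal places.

0.9410 -0.0630 0.6600

o_n = [1.0070, 0.0901, 0.2974]
J₁: ẑ×o_n = [-0.0901, 1.0070, 0.0000], ω = ẑ
J2: z=[0.5299, 0.8480, 0.0000] o=[0.4579, -0.2862, 0.0000] → [0.2522, -0.1576, -0.2663, 0.5299, 0.8480, 0.0000]
J3: z=[0.5299, 0.8480, 0.0000] o=[0.2904, -0.0754, 0.1183] → [0.1519, -0.0949, -0.5200, 0.5299, 0.8480, 0.0000]
q̇ = J⁺·V = [0.9410, -0.0630, 0.6600]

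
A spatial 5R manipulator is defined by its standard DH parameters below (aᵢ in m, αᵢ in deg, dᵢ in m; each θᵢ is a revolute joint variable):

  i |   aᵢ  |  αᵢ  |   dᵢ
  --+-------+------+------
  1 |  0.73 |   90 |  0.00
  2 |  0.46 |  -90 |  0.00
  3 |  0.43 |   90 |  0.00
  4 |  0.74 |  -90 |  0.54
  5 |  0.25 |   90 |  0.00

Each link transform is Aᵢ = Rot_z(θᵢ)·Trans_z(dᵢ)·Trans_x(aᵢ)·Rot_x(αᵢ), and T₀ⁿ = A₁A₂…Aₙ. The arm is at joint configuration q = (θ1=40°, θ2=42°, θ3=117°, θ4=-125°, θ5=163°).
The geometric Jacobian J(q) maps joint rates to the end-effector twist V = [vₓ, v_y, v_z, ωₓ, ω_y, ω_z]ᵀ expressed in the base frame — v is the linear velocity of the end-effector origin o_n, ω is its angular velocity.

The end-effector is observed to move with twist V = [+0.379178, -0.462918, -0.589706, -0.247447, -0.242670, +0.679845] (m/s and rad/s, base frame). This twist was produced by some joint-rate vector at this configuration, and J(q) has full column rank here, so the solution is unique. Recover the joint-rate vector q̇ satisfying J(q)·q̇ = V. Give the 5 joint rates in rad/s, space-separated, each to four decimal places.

-0.6240 -0.1550 0.8910 0.4660 -0.5390

o_n = [1.0134, 1.2930, 0.2379]
J₁: ẑ×o_n = [-1.2930, 1.0134, 0.0000], ω = ẑ
J2: z=[0.6428, -0.7660, 0.0000] o=[0.5592, 0.4692, 0.0000] → [-0.1822, -0.1529, 0.8774, 0.6428, -0.7660, 0.0000]
J3: z=[-0.5126, -0.4301, 0.7431] o=[0.8211, 0.6890, 0.3078] → [-0.4188, 0.1071, -0.2269, -0.5126, -0.4301, 0.7431]
J4: z=[0.2154, 0.7734, 0.5962] o=[0.4637, 0.8892, 0.1772] → [-0.1938, 0.3147, -0.3382, 0.2154, 0.7734, 0.5962]
J5: z=[-0.3869, 0.6282, -0.6751] o=[1.2435, 1.3699, 0.1776] → [-0.0140, 0.1787, 0.1743, -0.3869, 0.6282, -0.6751]
q̇ = J⁺·V = [-0.6240, -0.1550, 0.8910, 0.4660, -0.5390]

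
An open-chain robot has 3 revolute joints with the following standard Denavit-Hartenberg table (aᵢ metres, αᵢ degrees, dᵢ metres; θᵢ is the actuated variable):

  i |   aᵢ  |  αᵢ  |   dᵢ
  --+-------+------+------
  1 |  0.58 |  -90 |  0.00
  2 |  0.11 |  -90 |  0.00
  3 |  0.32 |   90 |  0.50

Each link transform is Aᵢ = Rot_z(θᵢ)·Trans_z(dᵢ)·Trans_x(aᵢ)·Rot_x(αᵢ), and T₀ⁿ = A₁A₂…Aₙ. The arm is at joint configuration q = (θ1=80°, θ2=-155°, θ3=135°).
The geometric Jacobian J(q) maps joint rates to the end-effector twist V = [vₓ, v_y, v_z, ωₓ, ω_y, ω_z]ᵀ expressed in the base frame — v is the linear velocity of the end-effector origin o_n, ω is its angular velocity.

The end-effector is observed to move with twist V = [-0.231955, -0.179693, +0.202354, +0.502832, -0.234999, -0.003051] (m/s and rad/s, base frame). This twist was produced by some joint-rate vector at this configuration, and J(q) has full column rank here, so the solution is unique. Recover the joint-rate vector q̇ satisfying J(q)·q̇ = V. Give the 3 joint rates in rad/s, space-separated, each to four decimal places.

0.3060 -0.5360 -0.3410

o_n = [0.3785, 0.8438, 0.4040]
J₁: ẑ×o_n = [-0.8438, 0.3785, 0.0000], ω = ẑ
J2: z=[-0.9848, 0.1736, 0.0000] o=[0.1007, 0.5712, 0.0000] → [0.0702, 0.3979, -0.3167, -0.9848, 0.1736, 0.0000]
J3: z=[0.0734, 0.4162, 0.9063] o=[0.0834, 0.4730, 0.0465] → [-0.1872, 0.2413, -0.0956, 0.0734, 0.4162, 0.9063]
q̇ = J⁺·V = [0.3060, -0.5360, -0.3410]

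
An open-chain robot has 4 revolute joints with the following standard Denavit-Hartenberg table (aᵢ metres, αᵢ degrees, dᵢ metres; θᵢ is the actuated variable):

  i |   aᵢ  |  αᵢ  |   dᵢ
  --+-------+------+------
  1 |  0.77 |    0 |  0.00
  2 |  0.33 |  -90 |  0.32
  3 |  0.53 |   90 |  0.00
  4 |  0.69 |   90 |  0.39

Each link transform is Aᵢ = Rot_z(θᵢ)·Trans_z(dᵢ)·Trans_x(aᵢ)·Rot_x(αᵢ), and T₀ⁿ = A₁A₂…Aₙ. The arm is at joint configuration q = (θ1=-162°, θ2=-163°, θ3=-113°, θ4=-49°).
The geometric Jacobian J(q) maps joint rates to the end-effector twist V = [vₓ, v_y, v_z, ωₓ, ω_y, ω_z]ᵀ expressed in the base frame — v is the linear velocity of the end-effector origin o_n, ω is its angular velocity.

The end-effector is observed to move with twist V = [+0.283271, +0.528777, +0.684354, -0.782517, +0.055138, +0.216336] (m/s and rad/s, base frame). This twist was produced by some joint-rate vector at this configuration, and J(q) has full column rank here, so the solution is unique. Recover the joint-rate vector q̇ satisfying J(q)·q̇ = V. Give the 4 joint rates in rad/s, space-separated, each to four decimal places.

o_n = [-0.7719, -0.9014, 1.0722]
J₁: ẑ×o_n = [0.9014, -0.7719, 0.0000], ω = ẑ
J2: z=[0.0000, 0.0000, 1.0000] o=[-0.7323, -0.2379, 0.0000] → [0.6634, -0.0396, 0.0000, 0.0000, 0.0000, 1.0000]
J3: z=[-0.5736, 0.8192, 0.0000] o=[-0.4620, -0.0487, 0.3200] → [0.6161, 0.4314, 0.7430, -0.5736, 0.8192, 0.0000]
J4: z=[-0.7540, -0.5280, -0.3907] o=[-0.6316, -0.1674, 0.8079] → [-0.4263, 0.2541, 0.4794, -0.7540, -0.5280, -0.3907]
q̇ = J⁺·V = [-0.2270, 0.7020, 0.4940, 0.6620]

-0.2270 0.7020 0.4940 0.6620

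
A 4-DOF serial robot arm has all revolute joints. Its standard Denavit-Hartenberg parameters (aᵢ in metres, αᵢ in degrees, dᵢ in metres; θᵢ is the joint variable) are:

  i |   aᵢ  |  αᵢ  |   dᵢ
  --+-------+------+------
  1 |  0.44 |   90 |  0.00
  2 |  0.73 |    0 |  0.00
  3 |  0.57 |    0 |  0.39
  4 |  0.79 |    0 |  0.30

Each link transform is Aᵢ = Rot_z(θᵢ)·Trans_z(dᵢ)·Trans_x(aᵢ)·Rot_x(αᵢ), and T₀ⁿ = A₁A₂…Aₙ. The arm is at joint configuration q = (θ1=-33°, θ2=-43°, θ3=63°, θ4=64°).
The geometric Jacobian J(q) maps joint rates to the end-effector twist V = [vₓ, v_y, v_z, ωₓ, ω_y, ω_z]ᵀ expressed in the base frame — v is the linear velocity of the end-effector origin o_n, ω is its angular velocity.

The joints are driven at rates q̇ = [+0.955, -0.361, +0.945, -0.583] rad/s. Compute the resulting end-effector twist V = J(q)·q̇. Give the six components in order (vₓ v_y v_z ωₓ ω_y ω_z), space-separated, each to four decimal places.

1.1339 1.0766 0.1202 -0.0005 -0.0008 0.9550

o_n = [0.9594, -1.4458, 0.4828]
J₁: ẑ×o_n = [1.4458, 0.9594, -0.0000], ω = ẑ
J2: z=[-0.5446, -0.8387, 0.0000] o=[0.3690, -0.2396, 0.0000] → [-0.4049, 0.2629, 1.1521, -0.5446, -0.8387, 0.0000]
J3: z=[-0.5446, -0.8387, 0.0000] o=[0.8168, -0.5304, -0.4979] → [-0.8224, 0.5341, 0.6182, -0.5446, -0.8387, 0.0000]
J4: z=[-0.5446, -0.8387, 0.0000] o=[1.0536, -1.1492, -0.3029] → [-0.6589, 0.4279, 0.0826, -0.5446, -0.8387, 0.0000]
V = J·q̇ = [1.1339, 1.0766, 0.1202, -0.0005, -0.0008, 0.9550]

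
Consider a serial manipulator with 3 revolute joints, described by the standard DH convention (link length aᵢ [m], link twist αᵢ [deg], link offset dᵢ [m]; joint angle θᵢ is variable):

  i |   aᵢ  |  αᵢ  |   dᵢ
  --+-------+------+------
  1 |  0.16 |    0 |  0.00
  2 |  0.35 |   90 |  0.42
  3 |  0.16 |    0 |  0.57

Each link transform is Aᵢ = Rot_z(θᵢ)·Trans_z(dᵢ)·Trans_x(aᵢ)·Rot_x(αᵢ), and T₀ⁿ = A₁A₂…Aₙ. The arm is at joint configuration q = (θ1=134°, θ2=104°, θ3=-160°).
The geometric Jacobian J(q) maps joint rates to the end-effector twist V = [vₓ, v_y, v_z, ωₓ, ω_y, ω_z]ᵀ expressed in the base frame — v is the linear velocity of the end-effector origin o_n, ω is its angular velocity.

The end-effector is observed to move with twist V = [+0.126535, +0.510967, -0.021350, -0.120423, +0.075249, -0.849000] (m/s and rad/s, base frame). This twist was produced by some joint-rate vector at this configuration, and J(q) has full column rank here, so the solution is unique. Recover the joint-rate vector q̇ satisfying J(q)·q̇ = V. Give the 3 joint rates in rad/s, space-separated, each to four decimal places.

o_n = [-0.7003, 0.2478, 0.3653]
J₁: ẑ×o_n = [-0.2478, -0.7003, 0.0000], ω = ẑ
J2: z=[0.0000, 0.0000, 1.0000] o=[-0.1111, 0.1151, 0.0000] → [-0.1327, -0.5892, 0.0000, 0.0000, 0.0000, 1.0000]
J3: z=[-0.8480, 0.5299, 0.0000] o=[-0.2966, -0.1817, 0.4200] → [-0.0290, -0.0464, -0.1504, -0.8480, 0.5299, 0.0000]
q̇ = J⁺·V = [-0.1560, -0.6930, 0.1420]

-0.1560 -0.6930 0.1420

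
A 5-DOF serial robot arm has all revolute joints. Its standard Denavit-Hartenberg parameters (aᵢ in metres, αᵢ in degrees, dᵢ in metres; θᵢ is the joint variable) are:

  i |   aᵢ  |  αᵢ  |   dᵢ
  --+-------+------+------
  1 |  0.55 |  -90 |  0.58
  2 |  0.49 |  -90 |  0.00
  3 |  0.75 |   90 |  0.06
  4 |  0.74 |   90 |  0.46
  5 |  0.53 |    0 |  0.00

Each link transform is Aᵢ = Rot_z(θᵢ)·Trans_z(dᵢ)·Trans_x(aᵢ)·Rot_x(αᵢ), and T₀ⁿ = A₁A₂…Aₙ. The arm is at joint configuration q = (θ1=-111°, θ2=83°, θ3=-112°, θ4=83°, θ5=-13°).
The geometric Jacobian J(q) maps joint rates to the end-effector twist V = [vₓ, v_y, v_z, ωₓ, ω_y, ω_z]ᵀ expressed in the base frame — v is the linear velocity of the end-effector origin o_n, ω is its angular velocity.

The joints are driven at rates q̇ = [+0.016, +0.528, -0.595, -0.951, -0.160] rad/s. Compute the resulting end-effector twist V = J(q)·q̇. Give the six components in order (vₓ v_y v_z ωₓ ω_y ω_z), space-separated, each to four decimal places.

o_n = [0.9375, 0.4620, 0.5838]
J₁: ẑ×o_n = [-0.4620, 0.9375, 0.0000], ω = ẑ
J2: z=[0.9336, -0.3584, 0.0000] o=[-0.1971, -0.5135, 0.5800] → [-0.0013, -0.0035, 1.3173, 0.9336, -0.3584, 0.0000]
J3: z=[0.3557, 0.9266, -0.1219] o=[-0.2185, -0.5692, 0.0937] → [0.5798, -0.3152, -0.7044, 0.3557, 0.9266, -0.1219]
J4: z=[-0.3092, 0.2397, 0.9203] o=[0.4643, -0.7309, 0.3652] → [-1.0454, 0.5031, -0.4823, -0.3092, 0.2397, 0.9203]
J5: z=[0.8320, -0.4004, 0.3839] o=[0.6629, 0.0339, 0.7325] → [-0.1048, 0.2292, 0.4662, 0.8320, -0.4004, 0.3839]
V = J·q̇ = [0.6578, -0.3144, 1.4988, 0.4422, -0.9045, -0.8481]

0.6578 -0.3144 1.4988 0.4422 -0.9045 -0.8481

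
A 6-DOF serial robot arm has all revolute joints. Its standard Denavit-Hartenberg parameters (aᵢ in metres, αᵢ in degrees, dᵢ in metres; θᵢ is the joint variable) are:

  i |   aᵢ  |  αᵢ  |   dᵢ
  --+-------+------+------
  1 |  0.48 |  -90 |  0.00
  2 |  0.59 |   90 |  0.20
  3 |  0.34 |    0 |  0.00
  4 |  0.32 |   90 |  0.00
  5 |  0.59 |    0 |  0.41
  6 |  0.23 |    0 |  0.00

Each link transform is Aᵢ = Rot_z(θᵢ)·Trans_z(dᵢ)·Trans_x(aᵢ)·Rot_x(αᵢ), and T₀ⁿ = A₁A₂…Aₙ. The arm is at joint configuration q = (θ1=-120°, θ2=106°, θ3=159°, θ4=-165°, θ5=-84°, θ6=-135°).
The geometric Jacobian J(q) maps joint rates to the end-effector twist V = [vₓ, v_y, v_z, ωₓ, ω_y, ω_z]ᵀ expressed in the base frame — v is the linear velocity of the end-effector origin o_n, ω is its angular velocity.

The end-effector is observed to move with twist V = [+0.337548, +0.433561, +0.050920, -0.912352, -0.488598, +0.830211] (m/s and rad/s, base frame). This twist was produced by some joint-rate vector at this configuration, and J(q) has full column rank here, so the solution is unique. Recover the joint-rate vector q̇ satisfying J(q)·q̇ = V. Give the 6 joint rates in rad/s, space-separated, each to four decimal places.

0.9200 0.9390 -0.0420 0.9120 0.6510 0.8420

o_n = [-0.0608, 0.1089, -0.2930]
J₁: ẑ×o_n = [-0.1089, -0.0608, 0.0000], ω = ẑ
J2: z=[0.8660, -0.5000, 0.0000] o=[-0.2400, -0.4157, 0.0000] → [0.1465, 0.2537, 0.5439, 0.8660, -0.5000, 0.0000]
J3: z=[-0.4806, -0.8325, -0.2756] o=[0.0145, -0.3749, -0.5671] → [-0.0949, 0.1525, -0.2952, -0.4806, -0.8325, -0.2756]
J4: z=[-0.4806, -0.8325, -0.2756] o=[0.0763, -0.5115, -0.2620] → [0.1968, 0.0229, -0.4123, -0.4806, -0.8325, -0.2756]
J5: z=[-0.8757, 0.4723, 0.1005] o=[0.0912, -0.4189, -0.5679] → [0.0768, 0.2255, -0.3903, -0.8757, 0.4723, 0.1005]
J6: z=[-0.8757, 0.4723, 0.1005] o=[0.0170, 0.2811, -0.4240] → [0.0792, 0.1069, 0.1876, -0.8757, 0.4723, 0.1005]
q̇ = J⁺·V = [0.9200, 0.9390, -0.0420, 0.9120, 0.6510, 0.8420]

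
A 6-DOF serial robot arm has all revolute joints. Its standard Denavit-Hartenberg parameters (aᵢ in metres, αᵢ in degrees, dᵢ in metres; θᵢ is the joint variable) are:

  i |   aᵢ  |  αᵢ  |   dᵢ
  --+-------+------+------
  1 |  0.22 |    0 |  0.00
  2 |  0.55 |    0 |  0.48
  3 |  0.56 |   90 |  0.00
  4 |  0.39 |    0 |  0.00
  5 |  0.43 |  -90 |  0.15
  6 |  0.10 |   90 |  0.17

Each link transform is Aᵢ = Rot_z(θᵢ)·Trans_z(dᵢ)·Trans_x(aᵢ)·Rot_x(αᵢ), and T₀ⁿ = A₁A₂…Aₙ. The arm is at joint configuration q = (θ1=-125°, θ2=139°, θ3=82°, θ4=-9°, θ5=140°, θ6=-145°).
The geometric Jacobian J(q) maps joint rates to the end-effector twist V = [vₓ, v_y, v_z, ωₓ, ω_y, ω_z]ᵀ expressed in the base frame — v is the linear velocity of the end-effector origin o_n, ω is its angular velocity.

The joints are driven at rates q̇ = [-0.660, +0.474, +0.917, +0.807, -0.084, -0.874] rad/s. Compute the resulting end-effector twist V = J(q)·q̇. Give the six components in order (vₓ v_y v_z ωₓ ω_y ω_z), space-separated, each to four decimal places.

o_n = [0.5522, 0.5598, 0.5702]
J₁: ẑ×o_n = [-0.5598, 0.5522, 0.0000], ω = ẑ
J2: z=[0.0000, 0.0000, 1.0000] o=[-0.1262, -0.1802, 0.0000] → [-0.7400, 0.6784, 0.0000, 0.0000, 0.0000, 1.0000]
J3: z=[0.0000, 0.0000, 1.0000] o=[0.4075, -0.0472, 0.4800] → [-0.6070, 0.1447, 0.0000, 0.0000, 0.0000, 1.0000]
J4: z=[0.9945, 0.1045, 0.0000] o=[0.3489, 0.5098, 0.4800] → [0.0094, -0.0897, 0.0285, 0.9945, 0.1045, 0.0000]
J5: z=[0.9945, 0.1045, 0.0000] o=[0.3087, 0.8929, 0.4190] → [0.0158, -0.1503, -0.3567, 0.9945, 0.1045, 0.0000]
J6: z=[0.0789, -0.7506, -0.6561] o=[0.4873, 0.6280, 0.7435] → [0.0854, -0.0289, 0.0433, 0.0789, -0.7506, -0.6561]
V = J·q̇ = [-0.6063, 0.0553, 0.0152, 0.6501, 0.7316, 1.3044]

-0.6063 0.0553 0.0152 0.6501 0.7316 1.3044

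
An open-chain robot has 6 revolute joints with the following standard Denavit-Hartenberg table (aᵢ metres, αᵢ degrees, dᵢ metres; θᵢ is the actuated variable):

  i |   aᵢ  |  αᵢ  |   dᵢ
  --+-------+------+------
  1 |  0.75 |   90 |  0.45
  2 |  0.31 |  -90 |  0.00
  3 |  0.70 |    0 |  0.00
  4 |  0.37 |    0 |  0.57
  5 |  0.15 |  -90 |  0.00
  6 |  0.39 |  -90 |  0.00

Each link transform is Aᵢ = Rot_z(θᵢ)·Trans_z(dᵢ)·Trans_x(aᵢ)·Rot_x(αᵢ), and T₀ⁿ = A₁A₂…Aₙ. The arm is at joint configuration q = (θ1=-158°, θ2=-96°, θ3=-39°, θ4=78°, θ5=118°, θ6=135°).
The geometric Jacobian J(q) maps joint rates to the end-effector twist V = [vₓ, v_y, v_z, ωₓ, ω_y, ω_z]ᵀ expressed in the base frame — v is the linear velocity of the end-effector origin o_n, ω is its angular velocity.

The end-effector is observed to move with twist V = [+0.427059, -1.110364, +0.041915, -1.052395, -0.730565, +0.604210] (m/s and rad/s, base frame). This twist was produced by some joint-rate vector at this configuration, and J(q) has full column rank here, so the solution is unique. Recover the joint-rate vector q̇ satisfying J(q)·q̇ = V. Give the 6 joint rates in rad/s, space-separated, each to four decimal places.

0.8090 -0.1110 0.1840 0.4620 0.6180 -0.1870

o_n = [-0.9410, -0.1032, -0.8312]
J₁: ẑ×o_n = [0.1032, -0.9410, 0.0000], ω = ẑ
J2: z=[-0.3746, 0.9272, 0.0000] o=[-0.6954, -0.2810, 0.4500] → [-1.1879, -0.4799, 0.1612, -0.3746, 0.9272, 0.0000]
J3: z=[-0.9221, -0.3726, -0.1045] o=[-0.6653, -0.2688, 0.1417] → [0.3798, -0.8683, -0.2554, -0.9221, -0.3726, -0.1045]
J4: z=[-0.9221, -0.3726, -0.1045] o=[-0.7776, 0.1609, -0.3993] → [0.1333, -0.3811, 0.1827, -0.9221, -0.3726, -0.1045]
J5: z=[-0.9221, -0.3726, -0.1045] o=[-1.1881, -0.2561, -0.7449] → [0.0481, -0.1054, -0.0489, -0.9221, -0.3726, -0.1045]
J6: z=[-0.3827, 0.8382, 0.3886] o=[-1.1796, -0.3158, -0.6076] → [-0.2701, 0.0071, -0.2813, -0.3827, 0.8382, 0.3886]
q̇ = J⁺·V = [0.8090, -0.1110, 0.1840, 0.4620, 0.6180, -0.1870]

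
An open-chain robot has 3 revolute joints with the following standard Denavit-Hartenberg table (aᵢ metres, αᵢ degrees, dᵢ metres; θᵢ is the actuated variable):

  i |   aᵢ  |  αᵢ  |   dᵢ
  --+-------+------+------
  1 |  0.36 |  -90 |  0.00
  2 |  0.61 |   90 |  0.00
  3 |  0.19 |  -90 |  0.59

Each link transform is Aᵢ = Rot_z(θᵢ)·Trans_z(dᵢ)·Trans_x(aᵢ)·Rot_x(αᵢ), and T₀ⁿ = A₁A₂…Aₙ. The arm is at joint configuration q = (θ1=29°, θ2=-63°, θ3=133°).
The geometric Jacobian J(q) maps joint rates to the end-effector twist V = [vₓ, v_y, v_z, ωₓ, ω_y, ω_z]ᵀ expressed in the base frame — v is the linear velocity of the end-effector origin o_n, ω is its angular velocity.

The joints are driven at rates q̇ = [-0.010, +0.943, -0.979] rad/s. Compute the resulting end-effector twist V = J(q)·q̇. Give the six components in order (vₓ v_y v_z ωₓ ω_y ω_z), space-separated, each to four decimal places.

o_n = [-0.0215, 0.1469, 0.6959]
J₁: ẑ×o_n = [-0.1469, -0.0215, 0.0000], ω = ẑ
J2: z=[-0.4848, 0.8746, 0.0000] o=[0.3149, 0.1745, 0.0000] → [0.6087, 0.3374, 0.3076, -0.4848, 0.8746, 0.0000]
J3: z=[-0.7793, -0.4320, 0.4540] o=[0.5571, 0.3088, 0.5435] → [0.0076, -0.1439, -0.1238, -0.7793, -0.4320, 0.4540]
V = J·q̇ = [0.5679, 0.4593, 0.4113, 0.3058, 1.2477, -0.4545]

0.5679 0.4593 0.4113 0.3058 1.2477 -0.4545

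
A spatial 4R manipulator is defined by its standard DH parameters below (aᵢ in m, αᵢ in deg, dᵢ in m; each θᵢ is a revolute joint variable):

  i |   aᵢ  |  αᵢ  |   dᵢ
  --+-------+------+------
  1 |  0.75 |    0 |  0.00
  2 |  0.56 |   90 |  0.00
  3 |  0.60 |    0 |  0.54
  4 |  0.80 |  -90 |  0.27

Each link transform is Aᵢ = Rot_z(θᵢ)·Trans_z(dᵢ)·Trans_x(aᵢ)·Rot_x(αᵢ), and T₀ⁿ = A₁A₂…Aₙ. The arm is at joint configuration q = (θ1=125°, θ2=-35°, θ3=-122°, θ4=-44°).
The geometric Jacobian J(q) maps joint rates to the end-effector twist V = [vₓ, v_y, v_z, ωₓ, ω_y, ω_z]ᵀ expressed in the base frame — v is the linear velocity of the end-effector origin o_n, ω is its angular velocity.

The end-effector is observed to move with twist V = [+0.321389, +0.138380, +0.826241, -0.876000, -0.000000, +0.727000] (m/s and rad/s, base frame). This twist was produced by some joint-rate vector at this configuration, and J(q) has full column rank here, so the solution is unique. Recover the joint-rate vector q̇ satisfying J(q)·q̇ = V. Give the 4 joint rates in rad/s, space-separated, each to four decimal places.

0.1090 0.6180 -0.4600 -0.4160

o_n = [0.3798, 0.0802, -0.7024]
J₁: ẑ×o_n = [-0.0802, 0.3798, 0.0000], ω = ẑ
J2: z=[0.0000, 0.0000, 1.0000] o=[-0.4302, 0.6144, 0.0000] → [0.5342, 0.8100, -0.0000, 0.0000, 0.0000, 1.0000]
J3: z=[1.0000, 0.0000, 0.0000] o=[-0.4302, 1.1744, 0.0000] → [-0.0000, 0.7024, -1.0942, 1.0000, 0.0000, 0.0000]
J4: z=[1.0000, 0.0000, 0.0000] o=[0.1098, 0.8564, -0.5088] → [0.0000, 0.1935, -0.7762, 1.0000, 0.0000, 0.0000]
q̇ = J⁺·V = [0.1090, 0.6180, -0.4600, -0.4160]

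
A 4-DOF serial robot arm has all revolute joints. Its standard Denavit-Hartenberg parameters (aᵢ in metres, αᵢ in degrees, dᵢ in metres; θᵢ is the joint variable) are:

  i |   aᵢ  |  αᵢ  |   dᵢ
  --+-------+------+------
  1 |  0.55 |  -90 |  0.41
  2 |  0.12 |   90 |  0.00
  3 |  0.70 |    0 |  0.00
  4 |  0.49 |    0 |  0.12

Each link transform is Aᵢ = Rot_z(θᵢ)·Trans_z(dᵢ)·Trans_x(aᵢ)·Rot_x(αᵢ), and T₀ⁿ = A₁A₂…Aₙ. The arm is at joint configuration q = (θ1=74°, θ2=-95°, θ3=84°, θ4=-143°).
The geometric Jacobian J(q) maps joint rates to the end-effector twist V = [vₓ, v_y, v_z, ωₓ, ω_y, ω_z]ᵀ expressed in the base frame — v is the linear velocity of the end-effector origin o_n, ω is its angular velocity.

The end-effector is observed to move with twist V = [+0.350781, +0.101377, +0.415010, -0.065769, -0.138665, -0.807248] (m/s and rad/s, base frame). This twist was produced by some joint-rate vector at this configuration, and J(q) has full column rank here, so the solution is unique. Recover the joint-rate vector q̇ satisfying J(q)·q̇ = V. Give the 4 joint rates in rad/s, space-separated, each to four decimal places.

o_n = [-0.1575, 0.4526, 0.8434]
J₁: ẑ×o_n = [-0.4526, -0.1575, 0.0000], ω = ẑ
J2: z=[-0.9613, 0.2756, 0.0000] o=[0.1516, 0.5287, 0.4100] → [0.1195, 0.4166, 0.1584, -0.9613, 0.2756, 0.0000]
J3: z=[-0.2746, -0.9576, -0.0872] o=[0.1487, 0.5186, 0.5295] → [-0.3063, 0.1129, -0.2751, -0.2746, -0.9576, -0.0872]
J4: z=[-0.2746, -0.9576, -0.0872] o=[-0.5222, 0.7044, 0.6024] → [-0.2527, 0.0344, 0.4184, -0.2746, -0.9576, -0.0872]
q̇ = J⁺·V = [-0.7940, 0.0250, -0.5010, 0.6530]

-0.7940 0.0250 -0.5010 0.6530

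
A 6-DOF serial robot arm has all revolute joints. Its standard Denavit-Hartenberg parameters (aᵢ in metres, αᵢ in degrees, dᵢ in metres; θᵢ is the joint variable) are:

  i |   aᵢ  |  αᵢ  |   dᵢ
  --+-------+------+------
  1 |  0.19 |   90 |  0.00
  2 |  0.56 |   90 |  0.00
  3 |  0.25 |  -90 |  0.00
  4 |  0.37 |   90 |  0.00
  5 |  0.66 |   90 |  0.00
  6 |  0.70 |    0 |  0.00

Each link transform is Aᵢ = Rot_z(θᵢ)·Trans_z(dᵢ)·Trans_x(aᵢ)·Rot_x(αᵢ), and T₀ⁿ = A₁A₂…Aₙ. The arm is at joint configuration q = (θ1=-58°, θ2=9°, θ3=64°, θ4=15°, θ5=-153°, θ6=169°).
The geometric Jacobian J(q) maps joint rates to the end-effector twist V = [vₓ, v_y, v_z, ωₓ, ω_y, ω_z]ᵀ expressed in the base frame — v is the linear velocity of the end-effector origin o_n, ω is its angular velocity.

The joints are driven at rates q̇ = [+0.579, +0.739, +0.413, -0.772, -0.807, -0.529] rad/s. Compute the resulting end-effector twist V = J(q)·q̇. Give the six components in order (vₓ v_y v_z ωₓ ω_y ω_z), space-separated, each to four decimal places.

o_n = [0.0312, -1.1885, 0.1048]
J₁: ẑ×o_n = [1.1885, 0.0312, -0.0000], ω = ẑ
J2: z=[-0.8480, -0.5299, 0.0000] o=[0.1007, -0.1611, 0.0000] → [-0.0556, 0.0889, 0.8345, -0.8480, -0.5299, 0.0000]
J3: z=[0.0829, -0.1327, -0.9877] o=[0.3938, -0.6302, 0.0876] → [-0.5538, 0.3567, -0.0944, 0.0829, -0.1327, -0.9877]
J4: z=[-0.8422, 0.5205, -0.1406] o=[0.2606, -0.8411, 0.1047] → [-0.0488, 0.0323, 0.4121, -0.8422, 0.5205, -0.1406]
J5: z=[-0.0578, -0.3464, -0.9363] o=[0.0622, -1.1298, 0.2238] → [-0.0138, 0.0222, -0.0074, -0.0578, -0.3464, -0.9363]
J6: z=[-0.5070, 0.8181, -0.2714] o=[0.6298, -0.8269, 0.0767] → [-0.0751, 0.1767, 0.6731, -0.5070, 0.8181, -0.2714]
V = J·q̇ = [0.5069, 0.0947, -0.0906, 0.3726, -1.0014, 1.1788]

0.5069 0.0947 -0.0906 0.3726 -1.0014 1.1788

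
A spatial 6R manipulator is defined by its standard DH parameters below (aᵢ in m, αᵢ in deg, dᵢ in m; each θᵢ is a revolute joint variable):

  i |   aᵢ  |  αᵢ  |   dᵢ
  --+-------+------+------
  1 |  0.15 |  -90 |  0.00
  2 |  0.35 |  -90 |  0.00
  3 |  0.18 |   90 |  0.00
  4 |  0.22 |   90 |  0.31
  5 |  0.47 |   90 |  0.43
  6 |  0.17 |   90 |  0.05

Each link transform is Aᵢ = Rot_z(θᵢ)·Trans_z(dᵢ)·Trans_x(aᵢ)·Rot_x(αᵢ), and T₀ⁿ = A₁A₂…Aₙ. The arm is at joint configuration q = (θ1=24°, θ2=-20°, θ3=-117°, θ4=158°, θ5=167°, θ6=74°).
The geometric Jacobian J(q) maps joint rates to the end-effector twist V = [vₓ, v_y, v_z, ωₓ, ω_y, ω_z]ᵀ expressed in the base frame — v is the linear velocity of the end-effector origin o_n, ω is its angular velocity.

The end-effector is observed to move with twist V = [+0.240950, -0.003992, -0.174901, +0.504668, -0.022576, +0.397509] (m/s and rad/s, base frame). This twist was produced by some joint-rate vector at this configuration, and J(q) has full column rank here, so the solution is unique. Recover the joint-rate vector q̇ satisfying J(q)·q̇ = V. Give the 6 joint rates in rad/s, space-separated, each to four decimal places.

-0.2530 -0.5980 -0.0230 0.1100 -0.3880 -0.8780

o_n = [-0.1906, 0.3178, -0.5479]
J₁: ẑ×o_n = [-0.3178, -0.1906, 0.0000], ω = ẑ
J2: z=[-0.4067, 0.9135, 0.0000] o=[0.1370, 0.0610, 0.0000] → [-0.5005, -0.2228, 0.1949, -0.4067, 0.9135, 0.0000]
J3: z=[0.3125, 0.1391, -0.9397] o=[0.4375, 0.1948, 0.1197] → [0.0227, 0.7988, 0.1258, 0.3125, 0.1391, -0.9397]
J4: z=[-0.5802, -0.7553, -0.3047] o=[0.3021, 0.3101, 0.0918] → [0.4854, -0.2210, -0.3766, -0.5802, -0.7553, -0.3047]
J5: z=[0.0079, 0.3689, -0.9294] o=[0.3014, -0.0433, -0.0485] → [0.1513, 0.4613, 0.1844, 0.0079, 0.3689, -0.9294]
J6: z=[-0.3822, -0.8578, -0.3437] o=[-0.1295, 0.2836, -0.3851] → [0.1514, -0.0412, -0.0655, -0.3822, -0.8578, -0.3437]
q̇ = J⁺·V = [-0.2530, -0.5980, -0.0230, 0.1100, -0.3880, -0.8780]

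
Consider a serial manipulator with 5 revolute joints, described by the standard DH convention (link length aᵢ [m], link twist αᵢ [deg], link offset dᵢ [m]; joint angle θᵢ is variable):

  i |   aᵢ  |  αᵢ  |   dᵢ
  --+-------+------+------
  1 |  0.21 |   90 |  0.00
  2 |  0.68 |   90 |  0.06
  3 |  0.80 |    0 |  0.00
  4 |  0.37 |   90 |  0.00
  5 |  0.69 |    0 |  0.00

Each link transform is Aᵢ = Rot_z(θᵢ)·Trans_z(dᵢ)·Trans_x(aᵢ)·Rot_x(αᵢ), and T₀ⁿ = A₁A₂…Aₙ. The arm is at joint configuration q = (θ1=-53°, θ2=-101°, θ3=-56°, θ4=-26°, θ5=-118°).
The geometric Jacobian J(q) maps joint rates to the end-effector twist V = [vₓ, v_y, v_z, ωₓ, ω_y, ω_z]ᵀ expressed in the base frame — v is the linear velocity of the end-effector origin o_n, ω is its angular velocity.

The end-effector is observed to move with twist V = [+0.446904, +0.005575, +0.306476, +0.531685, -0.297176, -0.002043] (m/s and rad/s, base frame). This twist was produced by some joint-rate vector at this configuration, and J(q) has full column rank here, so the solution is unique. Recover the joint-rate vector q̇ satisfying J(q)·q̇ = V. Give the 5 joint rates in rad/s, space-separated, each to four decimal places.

-0.3850 -0.1780 -0.6510 0.1770 0.4870

o_n = [0.8743, -0.0821, -1.2292]
J₁: ẑ×o_n = [0.0821, 0.8743, -0.0000], ω = ẑ
J2: z=[-0.7986, -0.6018, 0.0000] o=[0.1264, -0.1677, 0.0000] → [0.7397, -0.9817, 0.3817, -0.7986, -0.6018, 0.0000]
J3: z=[-0.5908, 0.7840, 0.1908] o=[0.0004, -0.1002, -0.6675] → [-0.4438, -0.1651, -0.6958, -0.5908, 0.7840, 0.1908]
J4: z=[-0.5908, 0.7840, 0.1908] o=[0.4787, 0.3671, -1.1066] → [-0.0104, 0.0031, -0.0448, -0.5908, 0.7840, 0.1908]
J5: z=[0.2249, -0.0671, 0.9721] o=[0.7654, 0.5955, -1.1572] → [0.6635, 0.1220, -0.1450, 0.2249, -0.0671, 0.9721]
q̇ = J⁺·V = [-0.3850, -0.1780, -0.6510, 0.1770, 0.4870]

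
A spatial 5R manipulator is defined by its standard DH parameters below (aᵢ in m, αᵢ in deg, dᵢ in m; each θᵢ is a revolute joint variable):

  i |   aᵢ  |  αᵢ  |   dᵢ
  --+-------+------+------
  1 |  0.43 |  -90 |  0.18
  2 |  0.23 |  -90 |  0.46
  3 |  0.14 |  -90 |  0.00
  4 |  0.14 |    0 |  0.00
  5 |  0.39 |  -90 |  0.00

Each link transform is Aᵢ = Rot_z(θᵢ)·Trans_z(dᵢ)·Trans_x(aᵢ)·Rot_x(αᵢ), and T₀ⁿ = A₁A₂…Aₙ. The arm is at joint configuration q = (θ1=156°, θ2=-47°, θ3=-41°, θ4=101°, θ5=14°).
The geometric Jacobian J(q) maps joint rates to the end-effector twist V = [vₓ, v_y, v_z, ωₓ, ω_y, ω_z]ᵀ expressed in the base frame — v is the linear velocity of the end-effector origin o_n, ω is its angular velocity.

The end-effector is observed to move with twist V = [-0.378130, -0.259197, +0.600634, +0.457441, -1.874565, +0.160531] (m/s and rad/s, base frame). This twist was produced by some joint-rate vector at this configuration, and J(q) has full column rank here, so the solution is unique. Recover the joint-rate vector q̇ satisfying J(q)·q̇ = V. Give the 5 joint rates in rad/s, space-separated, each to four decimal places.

o_n = [-0.3573, -0.3075, 0.6546]
J₁: ẑ×o_n = [0.3075, -0.3573, 0.0000], ω = ẑ
J2: z=[-0.4067, -0.9135, 0.0000] o=[-0.3928, 0.1749, 0.1800] → [-0.4335, 0.1930, 0.2287, -0.4067, -0.9135, 0.0000]
J3: z=[-0.6681, 0.2975, -0.6820] o=[-0.7232, -0.1815, 0.3482] → [0.0052, -0.0449, -0.0247, -0.6681, 0.2975, -0.6820]
J4: z=[-0.1018, 0.8714, 0.4798] o=[-0.8264, -0.2361, 0.4255] → [0.2338, 0.2484, -0.4016, -0.1018, 0.8714, 0.4798]
J5: z=[-0.1018, 0.8714, 0.4798] o=[-0.7149, -0.2666, 0.5045] → [0.1504, 0.1869, -0.3075, -0.1018, 0.8714, 0.4798]
q̇ = J⁺·V = [0.2870, 0.4940, -0.7770, -0.5080, -0.8600]

0.2870 0.4940 -0.7770 -0.5080 -0.8600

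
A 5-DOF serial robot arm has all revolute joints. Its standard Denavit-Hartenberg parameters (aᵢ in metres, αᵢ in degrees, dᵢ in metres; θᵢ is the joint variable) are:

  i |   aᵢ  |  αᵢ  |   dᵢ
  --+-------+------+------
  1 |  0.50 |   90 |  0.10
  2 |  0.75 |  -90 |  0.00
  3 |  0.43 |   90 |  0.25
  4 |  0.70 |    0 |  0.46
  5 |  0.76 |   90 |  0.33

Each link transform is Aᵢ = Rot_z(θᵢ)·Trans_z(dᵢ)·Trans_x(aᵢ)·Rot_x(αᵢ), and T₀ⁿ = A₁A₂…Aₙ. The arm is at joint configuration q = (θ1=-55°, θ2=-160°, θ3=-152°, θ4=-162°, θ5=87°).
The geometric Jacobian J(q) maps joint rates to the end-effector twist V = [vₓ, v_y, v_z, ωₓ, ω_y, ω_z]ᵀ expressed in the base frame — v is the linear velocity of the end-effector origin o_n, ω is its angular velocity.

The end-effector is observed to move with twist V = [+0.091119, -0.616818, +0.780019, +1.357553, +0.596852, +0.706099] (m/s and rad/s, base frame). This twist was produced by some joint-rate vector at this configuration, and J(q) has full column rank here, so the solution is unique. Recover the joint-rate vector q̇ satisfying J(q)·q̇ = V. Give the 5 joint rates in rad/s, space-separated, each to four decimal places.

o_n = [0.5129, 0.5156, 0.6167]
J₁: ẑ×o_n = [-0.5156, 0.5129, 0.0000], ω = ẑ
J2: z=[-0.8192, -0.5736, 0.0000] o=[0.2868, -0.4096, 0.1000] → [-0.2964, 0.4233, -0.6282, -0.8192, -0.5736, 0.0000]
J3: z=[0.1962, -0.2802, -0.9397] o=[-0.1175, 0.1677, -0.1565] → [0.1103, -0.7440, 0.2448, 0.1962, -0.2802, -0.9397]
J4: z=[0.9763, 0.1451, 0.1606] o=[-0.0291, -0.3103, -0.2616] → [-0.0052, -0.7705, 0.7278, 0.9763, 0.1451, 0.1606]
J5: z=[0.9763, 0.1451, 0.1606] o=[0.3167, 0.4487, -0.1855] → [0.1056, -0.7517, 0.0368, 0.9763, 0.1451, 0.1606]
q̇ = J⁺·V = [0.0760, -0.5370, -0.4930, 0.7600, 0.2790]

0.0760 -0.5370 -0.4930 0.7600 0.2790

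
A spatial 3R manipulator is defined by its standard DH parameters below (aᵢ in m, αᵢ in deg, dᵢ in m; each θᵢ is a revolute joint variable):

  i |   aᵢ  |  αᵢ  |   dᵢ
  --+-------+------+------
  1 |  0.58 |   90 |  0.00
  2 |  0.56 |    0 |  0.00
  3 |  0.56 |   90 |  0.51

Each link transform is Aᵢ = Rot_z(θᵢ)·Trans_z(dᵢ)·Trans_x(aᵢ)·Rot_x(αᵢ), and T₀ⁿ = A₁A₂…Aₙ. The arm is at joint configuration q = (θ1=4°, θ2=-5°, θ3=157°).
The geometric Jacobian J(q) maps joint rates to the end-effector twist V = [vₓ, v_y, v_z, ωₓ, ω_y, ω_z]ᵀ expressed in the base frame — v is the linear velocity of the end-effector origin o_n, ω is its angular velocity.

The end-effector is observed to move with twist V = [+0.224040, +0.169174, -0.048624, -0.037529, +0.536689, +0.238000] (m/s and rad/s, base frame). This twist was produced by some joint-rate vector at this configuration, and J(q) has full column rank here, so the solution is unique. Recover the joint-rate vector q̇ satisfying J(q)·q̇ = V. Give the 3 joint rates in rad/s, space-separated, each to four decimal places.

0.2380 -0.5640 0.0260

o_n = [0.6774, -0.4639, 0.2141]
J₁: ẑ×o_n = [0.4639, 0.6774, -0.0000], ω = ẑ
J2: z=[0.0698, -0.9976, 0.0000] o=[0.5786, 0.0405, 0.0000] → [-0.2136, -0.0149, 0.0634, 0.0698, -0.9976, 0.0000]
J3: z=[0.0698, -0.9976, 0.0000] o=[1.1351, 0.0794, -0.0488] → [-0.2623, -0.0183, -0.4945, 0.0698, -0.9976, 0.0000]
q̇ = J⁺·V = [0.2380, -0.5640, 0.0260]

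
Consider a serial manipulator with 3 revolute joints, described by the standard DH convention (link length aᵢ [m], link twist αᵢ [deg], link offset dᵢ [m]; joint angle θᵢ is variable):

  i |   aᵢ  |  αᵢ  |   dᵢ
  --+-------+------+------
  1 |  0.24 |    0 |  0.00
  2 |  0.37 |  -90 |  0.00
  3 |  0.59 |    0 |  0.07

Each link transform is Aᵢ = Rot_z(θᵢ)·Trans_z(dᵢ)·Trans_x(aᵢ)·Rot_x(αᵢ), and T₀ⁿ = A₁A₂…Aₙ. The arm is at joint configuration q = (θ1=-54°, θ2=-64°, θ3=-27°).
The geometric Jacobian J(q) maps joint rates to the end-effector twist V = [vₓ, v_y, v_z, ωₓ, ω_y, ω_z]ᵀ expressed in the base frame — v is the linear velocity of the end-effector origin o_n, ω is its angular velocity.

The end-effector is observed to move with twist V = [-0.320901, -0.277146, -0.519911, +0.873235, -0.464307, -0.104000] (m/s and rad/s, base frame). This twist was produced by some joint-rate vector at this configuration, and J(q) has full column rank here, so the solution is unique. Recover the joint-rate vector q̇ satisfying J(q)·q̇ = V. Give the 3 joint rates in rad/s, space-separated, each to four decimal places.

o_n = [-0.2176, -1.0179, 0.2679]
J₁: ẑ×o_n = [1.0179, -0.2176, 0.0000], ω = ẑ
J2: z=[0.0000, 0.0000, 1.0000] o=[0.1411, -0.1942, 0.0000] → [0.8237, -0.3587, 0.0000, 0.0000, 0.0000, 1.0000]
J3: z=[0.8829, -0.4695, 0.0000] o=[-0.0326, -0.5209, 0.0000] → [-0.1258, -0.2365, -0.5257, 0.8829, -0.4695, 0.0000]
q̇ = J⁺·V = [-0.5710, 0.4670, 0.9890]

-0.5710 0.4670 0.9890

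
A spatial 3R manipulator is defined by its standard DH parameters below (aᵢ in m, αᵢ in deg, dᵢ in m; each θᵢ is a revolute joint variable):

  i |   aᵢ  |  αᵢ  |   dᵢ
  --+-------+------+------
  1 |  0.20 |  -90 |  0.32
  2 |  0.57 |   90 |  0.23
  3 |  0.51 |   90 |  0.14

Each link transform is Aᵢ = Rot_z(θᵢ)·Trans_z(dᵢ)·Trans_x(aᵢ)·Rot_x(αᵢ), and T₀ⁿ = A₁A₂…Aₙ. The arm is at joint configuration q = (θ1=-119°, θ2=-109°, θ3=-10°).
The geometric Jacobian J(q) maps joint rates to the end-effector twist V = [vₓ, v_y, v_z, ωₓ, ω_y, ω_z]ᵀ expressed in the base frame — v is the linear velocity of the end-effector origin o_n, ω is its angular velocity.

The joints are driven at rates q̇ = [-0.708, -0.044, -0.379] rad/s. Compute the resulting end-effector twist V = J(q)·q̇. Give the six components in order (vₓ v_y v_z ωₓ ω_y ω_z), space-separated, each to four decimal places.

o_n = [0.2602, 0.1776, 1.2883]
J₁: ẑ×o_n = [-0.1776, 0.2602, 0.0000], ω = ẑ
J2: z=[0.8746, -0.4848, 0.0000] o=[-0.0970, -0.1749, 0.3200] → [-0.4694, -0.8469, 0.4815, 0.8746, -0.4848, 0.0000]
J3: z=[0.4584, 0.8270, -0.3256] o=[0.1942, -0.1241, 0.8589] → [0.4533, -0.2183, 0.0837, 0.4584, 0.8270, -0.3256]
V = J·q̇ = [-0.0254, -0.0642, -0.0529, -0.2122, -0.2921, -0.5846]

-0.0254 -0.0642 -0.0529 -0.2122 -0.2921 -0.5846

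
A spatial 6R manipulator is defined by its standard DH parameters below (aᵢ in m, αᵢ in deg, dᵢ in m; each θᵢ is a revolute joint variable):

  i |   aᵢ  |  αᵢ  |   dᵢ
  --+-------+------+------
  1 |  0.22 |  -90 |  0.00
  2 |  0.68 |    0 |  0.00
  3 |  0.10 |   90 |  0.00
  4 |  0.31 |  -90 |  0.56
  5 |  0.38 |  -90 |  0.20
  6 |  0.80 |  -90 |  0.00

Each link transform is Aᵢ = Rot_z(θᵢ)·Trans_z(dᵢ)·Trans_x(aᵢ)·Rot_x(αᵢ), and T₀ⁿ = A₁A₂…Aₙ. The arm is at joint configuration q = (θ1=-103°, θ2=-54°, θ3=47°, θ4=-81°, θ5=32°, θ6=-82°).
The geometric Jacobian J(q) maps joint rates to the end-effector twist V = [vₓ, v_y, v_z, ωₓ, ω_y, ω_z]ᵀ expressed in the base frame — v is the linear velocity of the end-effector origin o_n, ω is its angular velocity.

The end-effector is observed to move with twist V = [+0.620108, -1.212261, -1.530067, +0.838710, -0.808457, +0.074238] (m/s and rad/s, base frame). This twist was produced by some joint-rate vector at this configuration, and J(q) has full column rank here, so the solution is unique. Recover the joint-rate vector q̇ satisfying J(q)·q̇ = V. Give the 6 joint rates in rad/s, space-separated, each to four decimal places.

0.8660 0.8310 -0.2220 -0.3670 0.5530 0.5800

o_n = [-0.9458, -1.5961, 0.9930]
J₁: ẑ×o_n = [1.5961, -0.9458, 0.0000], ω = ẑ
J2: z=[0.9744, -0.2250, 0.0000] o=[-0.0495, -0.2144, 0.0000] → [-0.2234, -0.9676, -1.5480, 0.9744, -0.2250, 0.0000]
J3: z=[0.9744, -0.2250, 0.0000] o=[-0.1394, -0.6038, 0.5501] → [-0.0996, -0.4315, -1.1483, 0.9744, -0.2250, 0.0000]
J4: z=[0.0274, 0.1187, 0.9925] o=[-0.1617, -0.7005, 0.5623] → [0.9401, -0.7900, 0.0686, 0.0274, 0.1187, 0.9925]
J5: z=[-0.0681, -0.9904, 0.1204] o=[-0.4555, -0.6120, 1.1241] → [0.2482, -0.0679, -0.4185, -0.0681, -0.9904, 0.1204]
J6: z=[0.5052, -0.1383, -0.8518] o=[-0.7961, -0.8112, 0.9544] → [-0.6739, 0.1080, -0.4173, 0.5052, -0.1383, -0.8518]
q̇ = J⁺·V = [0.8660, 0.8310, -0.2220, -0.3670, 0.5530, 0.5800]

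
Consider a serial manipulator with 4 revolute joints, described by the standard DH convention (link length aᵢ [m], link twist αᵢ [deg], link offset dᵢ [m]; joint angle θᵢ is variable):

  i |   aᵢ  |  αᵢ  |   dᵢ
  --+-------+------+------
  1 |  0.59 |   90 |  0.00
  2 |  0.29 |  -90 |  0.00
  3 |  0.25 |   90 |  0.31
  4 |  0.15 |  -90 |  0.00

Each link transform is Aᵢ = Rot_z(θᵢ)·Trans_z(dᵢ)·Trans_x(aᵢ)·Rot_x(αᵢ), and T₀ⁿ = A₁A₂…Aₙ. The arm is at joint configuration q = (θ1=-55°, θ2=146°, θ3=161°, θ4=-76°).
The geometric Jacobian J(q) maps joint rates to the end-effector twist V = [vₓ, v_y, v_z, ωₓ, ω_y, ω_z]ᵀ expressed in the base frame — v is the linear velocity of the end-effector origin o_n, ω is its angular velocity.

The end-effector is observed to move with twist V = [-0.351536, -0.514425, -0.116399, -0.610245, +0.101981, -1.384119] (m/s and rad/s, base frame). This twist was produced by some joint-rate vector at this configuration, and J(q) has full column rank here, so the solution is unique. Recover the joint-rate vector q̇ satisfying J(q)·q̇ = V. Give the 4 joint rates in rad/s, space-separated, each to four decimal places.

-0.8310 0.5870 0.7010 0.1540

o_n = [0.3528, -0.3414, -0.1255]
J₁: ẑ×o_n = [0.3414, 0.3528, -0.0000], ω = ẑ
J2: z=[-0.8192, -0.5736, 0.0000] o=[0.3384, -0.4833, 0.0000] → [0.0720, -0.1028, -0.1080, -0.8192, -0.5736, 0.0000]
J3: z=[-0.3207, 0.4581, -0.8290] o=[0.2005, -0.2864, 0.1622] → [-0.1774, -0.2186, -0.0521, -0.3207, 0.4581, -0.8290]
J4: z=[0.6197, 0.7634, 0.1821] o=[0.2802, -0.2582, -0.2270] → [0.0926, -0.0497, -0.1070, 0.6197, 0.7634, 0.1821]
q̇ = J⁺·V = [-0.8310, 0.5870, 0.7010, 0.1540]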